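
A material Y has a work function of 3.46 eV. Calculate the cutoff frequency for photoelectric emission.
8.3662e+14 Hz

The threshold frequency is when the photon energy equals the work function:
hf₀ = φ

Solving for f₀:
f₀ = φ/h = (3.46 eV × 1.602×10⁻¹⁹ J/eV) / (6.626×10⁻³⁴ J·s)
f₀ = 8.3662e+14 Hz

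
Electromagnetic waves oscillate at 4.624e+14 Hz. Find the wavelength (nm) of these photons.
648.34 nm

Using the wave equation: c = fλ

Solving for wavelength:
λ = c/f = (3×10⁸ m/s) / (4.624e+14 Hz)
λ = 648.34 nm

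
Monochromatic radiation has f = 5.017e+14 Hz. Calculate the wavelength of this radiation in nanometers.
597.55 nm

Using the wave equation: c = fλ

Solving for wavelength:
λ = c/f = (3×10⁸ m/s) / (5.017e+14 Hz)
λ = 597.55 nm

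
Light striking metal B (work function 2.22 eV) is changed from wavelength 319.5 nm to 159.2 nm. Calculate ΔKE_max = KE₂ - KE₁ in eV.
3.9074 eV

Using Einstein's equation: KE_max = hc/λ - φ

For λ₁ = 319.5 nm:
KE₁ = hc/λ₁ - φ = 3.8806 - 2.22 = 1.6606 eV

For λ₂ = 159.2 nm:
KE₂ = hc/λ₂ - φ = 7.7880 - 2.22 = 5.5680 eV

Change in KE:
ΔKE = KE₂ - KE₁ = 5.5680 - 1.6606 = 3.9074 eV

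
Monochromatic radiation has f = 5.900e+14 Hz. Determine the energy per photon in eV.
2.4400 eV

Using E = hf:

E = hf = (6.626×10⁻³⁴ J·s)(5.900e+14 Hz)
E = 2.4400 eV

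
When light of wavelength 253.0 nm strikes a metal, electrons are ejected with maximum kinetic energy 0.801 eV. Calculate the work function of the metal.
4.10 eV

From Einstein's photoelectric equation: KE_max = hf - φ = hc/λ - φ

Rearranging for φ:
φ = hc/λ - KE_max

Calculate photon energy:
E_photon = hc/λ = 4.9006 eV

Therefore:
φ = 4.9006 - 0.801 = 4.10 eV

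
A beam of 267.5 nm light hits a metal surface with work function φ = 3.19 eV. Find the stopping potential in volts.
1.4449 V

The stopping potential V_s satisfies: eV_s = KE_max

First, find KE_max using Einstein's equation:
E_photon = hc/λ = 4.6349 eV
KE_max = E_photon - φ = 4.6349 - 3.19 = 1.4449 eV

Since eV_s = KE_max:
V_s = KE_max/e = 1.4449 V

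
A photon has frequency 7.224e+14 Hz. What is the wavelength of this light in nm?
415.00 nm

Using the wave equation: c = fλ

Solving for wavelength:
λ = c/f = (3×10⁸ m/s) / (7.224e+14 Hz)
λ = 415.00 nm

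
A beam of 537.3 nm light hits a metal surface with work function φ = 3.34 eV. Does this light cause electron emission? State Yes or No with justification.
No

For photoemission, the photon energy must exceed the work function.

Photon energy: E = hc/λ = 2.3075 eV
Work function: φ = 3.34 eV

Since E_photon (2.3075 eV) < φ (3.34 eV), photoemission will NOT occur.
The threshold wavelength is λ₀ = hc/φ = 371.2 nm.
Since 537.3 nm > 371.2 nm, the photons lack sufficient energy.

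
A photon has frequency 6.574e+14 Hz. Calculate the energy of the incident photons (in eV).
2.7188 eV

Using E = hf:

E = hf = (6.626×10⁻³⁴ J·s)(6.574e+14 Hz)
E = 2.7188 eV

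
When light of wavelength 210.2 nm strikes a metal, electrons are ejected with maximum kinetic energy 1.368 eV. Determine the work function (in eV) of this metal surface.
4.53 eV

From Einstein's photoelectric equation: KE_max = hf - φ = hc/λ - φ

Rearranging for φ:
φ = hc/λ - KE_max

Calculate photon energy:
E_photon = hc/λ = 5.8984 eV

Therefore:
φ = 5.8984 - 1.368 = 4.53 eV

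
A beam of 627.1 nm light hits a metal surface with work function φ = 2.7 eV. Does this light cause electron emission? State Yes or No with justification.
No

For photoemission, the photon energy must exceed the work function.

Photon energy: E = hc/λ = 1.9771 eV
Work function: φ = 2.7 eV

Since E_photon (1.9771 eV) < φ (2.7 eV), photoemission will NOT occur.
The threshold wavelength is λ₀ = hc/φ = 459.2 nm.
Since 627.1 nm > 459.2 nm, the photons lack sufficient energy.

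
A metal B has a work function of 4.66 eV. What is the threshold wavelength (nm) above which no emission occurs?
266.06 nm

The threshold wavelength is when the photon energy equals the work function:
hc/λ₀ = φ

Solving for λ₀:
λ₀ = hc/φ = (6.626×10⁻³⁴ J·s)(3×10⁸ m/s) / (4.66 eV × 1.602×10⁻¹⁹ J/eV)
λ₀ = 266.06 nm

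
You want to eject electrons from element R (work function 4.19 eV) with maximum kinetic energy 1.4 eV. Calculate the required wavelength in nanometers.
221.80 nm

From Einstein's equation: KE_max = hc/λ - φ

Rearranging for λ:
hc/λ = KE_max + φ
λ = hc/(KE_max + φ)

Required photon energy:
E_photon = KE_max + φ = 1.4 + 4.19 = 5.59 eV

Required wavelength:
λ = hc/E_photon = (6.626×10⁻³⁴)(3×10⁸) / (5.59 × 1.602×10⁻¹⁹)
λ = 221.80 nm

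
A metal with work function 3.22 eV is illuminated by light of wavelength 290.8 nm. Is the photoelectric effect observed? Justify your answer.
Yes

For photoemission, the photon energy must exceed the work function.

Photon energy: E = hc/λ = 4.2636 eV
Work function: φ = 3.22 eV

Since E_photon (4.2636 eV) > φ (3.22 eV), photoemission WILL occur.
The threshold wavelength is λ₀ = hc/φ = 385.0 nm.
Since 290.8 nm < 385.0 nm, the light has sufficient energy.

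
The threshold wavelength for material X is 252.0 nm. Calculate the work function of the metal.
4.92 eV

At the threshold wavelength, photon energy equals work function:
φ = hc/λ₀

Calculating:
φ = (6.626×10⁻³⁴ J·s)(3×10⁸ m/s) / (252.0×10⁻⁹ m)
φ = 4.92 eV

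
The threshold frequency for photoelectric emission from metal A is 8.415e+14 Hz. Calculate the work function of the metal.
3.48 eV

At the threshold frequency, photon energy equals work function:
φ = hf₀

Calculating:
φ = (6.626×10⁻³⁴ J·s)(8.415e+14 Hz)
φ = 3.48 eV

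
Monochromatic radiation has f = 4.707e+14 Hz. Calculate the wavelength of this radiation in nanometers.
636.91 nm

Using the wave equation: c = fλ

Solving for wavelength:
λ = c/f = (3×10⁸ m/s) / (4.707e+14 Hz)
λ = 636.91 nm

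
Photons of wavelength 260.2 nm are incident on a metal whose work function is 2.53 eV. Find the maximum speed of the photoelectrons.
8.8667e+05 m/s

First, find the maximum kinetic energy:
E_photon = hc/λ = 4.7650 eV
KE_max = E_photon - φ = 4.7650 - 2.53 = 2.2350 eV

Convert to Joules: KE_max = 2.2350 × 1.602×10⁻¹⁹ J = 3.5808e-19 J

Then use KE = ½mv² to find velocity:
v = √(2·KE/m) = √(2 × 3.5808e-19 J / 9.109e-31 kg)
v = 8.8667e+05 m/s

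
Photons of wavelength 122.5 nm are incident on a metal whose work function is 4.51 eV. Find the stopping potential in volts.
5.6112 V

The stopping potential V_s satisfies: eV_s = KE_max

First, find KE_max using Einstein's equation:
E_photon = hc/λ = 10.1212 eV
KE_max = E_photon - φ = 10.1212 - 4.51 = 5.6112 eV

Since eV_s = KE_max:
V_s = KE_max/e = 5.6112 V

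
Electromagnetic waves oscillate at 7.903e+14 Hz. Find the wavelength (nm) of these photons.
379.34 nm

Using the wave equation: c = fλ

Solving for wavelength:
λ = c/f = (3×10⁸ m/s) / (7.903e+14 Hz)
λ = 379.34 nm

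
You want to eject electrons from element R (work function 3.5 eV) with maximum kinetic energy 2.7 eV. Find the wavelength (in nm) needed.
199.97 nm

From Einstein's equation: KE_max = hc/λ - φ

Rearranging for λ:
hc/λ = KE_max + φ
λ = hc/(KE_max + φ)

Required photon energy:
E_photon = KE_max + φ = 2.7 + 3.5 = 6.20 eV

Required wavelength:
λ = hc/E_photon = (6.626×10⁻³⁴)(3×10⁸) / (6.20 × 1.602×10⁻¹⁹)
λ = 199.97 nm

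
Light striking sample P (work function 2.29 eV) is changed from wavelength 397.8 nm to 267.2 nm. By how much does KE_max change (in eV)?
1.5234 eV

Using Einstein's equation: KE_max = hc/λ - φ

For λ₁ = 397.8 nm:
KE₁ = hc/λ₁ - φ = 3.1167 - 2.29 = 0.8267 eV

For λ₂ = 267.2 nm:
KE₂ = hc/λ₂ - φ = 4.6401 - 2.29 = 2.3501 eV

Change in KE:
ΔKE = KE₂ - KE₁ = 2.3501 - 0.8267 = 1.5234 eV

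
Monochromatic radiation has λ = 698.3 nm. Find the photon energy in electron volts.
1.7755 eV

Using E = hf = hc/λ:

E = hc/λ = (6.626×10⁻³⁴ J·s)(3×10⁸ m/s) / (698.3×10⁻⁹ m)
E = 1.7755 eV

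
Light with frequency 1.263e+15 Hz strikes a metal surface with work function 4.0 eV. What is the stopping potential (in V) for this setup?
1.2233 V

The stopping potential V_s satisfies: eV_s = KE_max

First, find KE_max using Einstein's equation:
E_photon = hf = (6.626×10⁻³⁴ J·s)(1.263e+15 Hz) = 5.2233 eV
KE_max = E_photon - φ = 5.2233 - 4.0 = 1.2233 eV

Since eV_s = KE_max:
V_s = KE_max/e = 1.2233 V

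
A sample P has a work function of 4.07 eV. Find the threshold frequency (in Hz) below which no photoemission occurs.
9.8412e+14 Hz

The threshold frequency is when the photon energy equals the work function:
hf₀ = φ

Solving for f₀:
f₀ = φ/h = (4.07 eV × 1.602×10⁻¹⁹ J/eV) / (6.626×10⁻³⁴ J·s)
f₀ = 9.8412e+14 Hz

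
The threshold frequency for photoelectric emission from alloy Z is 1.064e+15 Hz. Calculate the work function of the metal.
4.40 eV

At the threshold frequency, photon energy equals work function:
φ = hf₀

Calculating:
φ = (6.626×10⁻³⁴ J·s)(1.064e+15 Hz)
φ = 4.40 eV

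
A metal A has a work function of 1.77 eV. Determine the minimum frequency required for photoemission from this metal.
4.2798e+14 Hz

The threshold frequency is when the photon energy equals the work function:
hf₀ = φ

Solving for f₀:
f₀ = φ/h = (1.77 eV × 1.602×10⁻¹⁹ J/eV) / (6.626×10⁻³⁴ J·s)
f₀ = 4.2798e+14 Hz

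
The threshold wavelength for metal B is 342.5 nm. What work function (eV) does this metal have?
3.62 eV

At the threshold wavelength, photon energy equals work function:
φ = hc/λ₀

Calculating:
φ = (6.626×10⁻³⁴ J·s)(3×10⁸ m/s) / (342.5×10⁻⁹ m)
φ = 3.62 eV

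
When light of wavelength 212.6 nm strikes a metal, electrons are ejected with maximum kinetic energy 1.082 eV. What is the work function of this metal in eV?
4.75 eV

From Einstein's photoelectric equation: KE_max = hf - φ = hc/λ - φ

Rearranging for φ:
φ = hc/λ - KE_max

Calculate photon energy:
E_photon = hc/λ = 5.8318 eV

Therefore:
φ = 5.8318 - 1.082 = 4.75 eV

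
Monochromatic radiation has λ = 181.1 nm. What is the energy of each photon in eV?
6.8462 eV

Using E = hf = hc/λ:

E = hc/λ = (6.626×10⁻³⁴ J·s)(3×10⁸ m/s) / (181.1×10⁻⁹ m)
E = 6.8462 eV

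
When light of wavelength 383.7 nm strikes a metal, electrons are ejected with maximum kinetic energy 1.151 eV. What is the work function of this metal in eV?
2.08 eV

From Einstein's photoelectric equation: KE_max = hf - φ = hc/λ - φ

Rearranging for φ:
φ = hc/λ - KE_max

Calculate photon energy:
E_photon = hc/λ = 3.2313 eV

Therefore:
φ = 3.2313 - 1.151 = 2.08 eV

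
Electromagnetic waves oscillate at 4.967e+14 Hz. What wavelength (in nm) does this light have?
603.57 nm

Using the wave equation: c = fλ

Solving for wavelength:
λ = c/f = (3×10⁸ m/s) / (4.967e+14 Hz)
λ = 603.57 nm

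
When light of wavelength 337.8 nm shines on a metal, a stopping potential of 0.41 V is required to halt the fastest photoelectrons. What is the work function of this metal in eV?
3.26 eV

The stopping potential gives the maximum kinetic energy: KE_max = eV_s = 0.41 eV

From Einstein's photoelectric equation: KE_max = hc/λ - φ
Rearranging: φ = hc/λ - KE_max

Calculate photon energy:
E_photon = hc/λ = (6.626×10⁻³⁴ J·s)(3×10⁸ m/s) / (337.8×10⁻⁹ m) = 3.6703 eV

Therefore:
φ = 3.6703 - 0.41 = 3.26 eV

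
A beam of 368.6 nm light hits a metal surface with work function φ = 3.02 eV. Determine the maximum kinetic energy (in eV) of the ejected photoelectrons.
0.3437 eV

Using Einstein's photoelectric equation: KE_max = hf - φ = hc/λ - φ

First, calculate the photon energy:
E_photon = hc/λ = (6.626×10⁻³⁴ J·s)(3×10⁸ m/s) / (368.6×10⁻⁹ m)
E_photon = 3.3637 eV

Then, the maximum kinetic energy:
KE_max = E_photon - φ = 3.3637 eV - 3.02 eV = 0.3437 eV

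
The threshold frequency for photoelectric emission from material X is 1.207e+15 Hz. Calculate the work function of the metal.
4.99 eV

At the threshold frequency, photon energy equals work function:
φ = hf₀

Calculating:
φ = (6.626×10⁻³⁴ J·s)(1.207e+15 Hz)
φ = 4.99 eV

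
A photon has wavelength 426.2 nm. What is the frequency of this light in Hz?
7.0341e+14 Hz

Using the wave equation: c = fλ

Solving for frequency:
f = c/λ = (3×10⁸ m/s) / (426.2×10⁻⁹ m)
f = 7.0341e+14 Hz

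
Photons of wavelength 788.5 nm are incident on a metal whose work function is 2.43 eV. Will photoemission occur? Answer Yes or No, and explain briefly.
No

For photoemission, the photon energy must exceed the work function.

Photon energy: E = hc/λ = 1.5724 eV
Work function: φ = 2.43 eV

Since E_photon (1.5724 eV) < φ (2.43 eV), photoemission will NOT occur.
The threshold wavelength is λ₀ = hc/φ = 510.2 nm.
Since 788.5 nm > 510.2 nm, the photons lack sufficient energy.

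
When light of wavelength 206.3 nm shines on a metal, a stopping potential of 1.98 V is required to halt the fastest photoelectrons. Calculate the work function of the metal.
4.03 eV

The stopping potential gives the maximum kinetic energy: KE_max = eV_s = 1.98 eV

From Einstein's photoelectric equation: KE_max = hc/λ - φ
Rearranging: φ = hc/λ - KE_max

Calculate photon energy:
E_photon = hc/λ = (6.626×10⁻³⁴ J·s)(3×10⁸ m/s) / (206.3×10⁻⁹ m) = 6.0099 eV

Therefore:
φ = 6.0099 - 1.98 = 4.03 eV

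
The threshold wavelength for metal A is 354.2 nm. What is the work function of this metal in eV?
3.50 eV

At the threshold wavelength, photon energy equals work function:
φ = hc/λ₀

Calculating:
φ = (6.626×10⁻³⁴ J·s)(3×10⁸ m/s) / (354.2×10⁻⁹ m)
φ = 3.50 eV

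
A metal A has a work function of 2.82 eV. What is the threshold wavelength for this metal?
439.66 nm

The threshold wavelength is when the photon energy equals the work function:
hc/λ₀ = φ

Solving for λ₀:
λ₀ = hc/φ = (6.626×10⁻³⁴ J·s)(3×10⁸ m/s) / (2.82 eV × 1.602×10⁻¹⁹ J/eV)
λ₀ = 439.66 nm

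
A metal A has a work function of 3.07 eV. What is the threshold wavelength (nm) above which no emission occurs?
403.86 nm

The threshold wavelength is when the photon energy equals the work function:
hc/λ₀ = φ

Solving for λ₀:
λ₀ = hc/φ = (6.626×10⁻³⁴ J·s)(3×10⁸ m/s) / (3.07 eV × 1.602×10⁻¹⁹ J/eV)
λ₀ = 403.86 nm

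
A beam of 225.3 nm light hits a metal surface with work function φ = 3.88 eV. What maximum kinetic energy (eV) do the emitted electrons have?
1.6231 eV

Using Einstein's photoelectric equation: KE_max = hf - φ = hc/λ - φ

First, calculate the photon energy:
E_photon = hc/λ = (6.626×10⁻³⁴ J·s)(3×10⁸ m/s) / (225.3×10⁻⁹ m)
E_photon = 5.5031 eV

Then, the maximum kinetic energy:
KE_max = E_photon - φ = 5.5031 eV - 3.88 eV = 1.6231 eV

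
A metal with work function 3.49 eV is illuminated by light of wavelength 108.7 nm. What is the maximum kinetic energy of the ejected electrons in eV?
7.9161 eV

Using Einstein's photoelectric equation: KE_max = hf - φ = hc/λ - φ

First, calculate the photon energy:
E_photon = hc/λ = (6.626×10⁻³⁴ J·s)(3×10⁸ m/s) / (108.7×10⁻⁹ m)
E_photon = 11.4061 eV

Then, the maximum kinetic energy:
KE_max = E_photon - φ = 11.4061 eV - 3.49 eV = 7.9161 eV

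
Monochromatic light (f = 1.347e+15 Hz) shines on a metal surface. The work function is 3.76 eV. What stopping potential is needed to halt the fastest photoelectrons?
1.8107 V

The stopping potential V_s satisfies: eV_s = KE_max

First, find KE_max using Einstein's equation:
E_photon = hf = (6.626×10⁻³⁴ J·s)(1.347e+15 Hz) = 5.5707 eV
KE_max = E_photon - φ = 5.5707 - 3.76 = 1.8107 eV

Since eV_s = KE_max:
V_s = KE_max/e = 1.8107 V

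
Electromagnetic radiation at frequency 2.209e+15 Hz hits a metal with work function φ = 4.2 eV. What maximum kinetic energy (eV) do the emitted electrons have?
4.9357 eV

Using Einstein's photoelectric equation: KE_max = hf - φ

First, calculate the photon energy:
E_photon = hf = (6.626×10⁻³⁴ J·s)(2.209e+15 Hz)
E_photon = 9.1357 eV

Then, the maximum kinetic energy:
KE_max = E_photon - φ = 9.1357 eV - 4.2 eV = 4.9357 eV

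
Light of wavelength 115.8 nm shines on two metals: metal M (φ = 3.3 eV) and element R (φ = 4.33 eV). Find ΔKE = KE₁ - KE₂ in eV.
1.0300 eV

Using KE_max = hc/λ - φ for each metal:

Photon energy: E = hc/λ = 10.7068 eV

For metal M (φ₁ = 3.3 eV):
KE₁ = E - φ₁ = 10.7068 - 3.3 = 7.4068 eV

For element R (φ₂ = 4.33 eV):
KE₂ = E - φ₂ = 10.7068 - 4.33 = 6.3768 eV

Difference:
ΔKE = KE₁ - KE₂ = 7.4068 - 6.3768 = 1.0300 eV

Note: The difference equals the difference in work functions: 4.33 - 3.3 = 1.03 eV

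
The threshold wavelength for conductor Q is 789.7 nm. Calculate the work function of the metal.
1.57 eV

At the threshold wavelength, photon energy equals work function:
φ = hc/λ₀

Calculating:
φ = (6.626×10⁻³⁴ J·s)(3×10⁸ m/s) / (789.7×10⁻⁹ m)
φ = 1.57 eV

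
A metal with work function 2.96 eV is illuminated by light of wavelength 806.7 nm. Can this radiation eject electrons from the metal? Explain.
No

For photoemission, the photon energy must exceed the work function.

Photon energy: E = hc/λ = 1.5369 eV
Work function: φ = 2.96 eV

Since E_photon (1.5369 eV) < φ (2.96 eV), photoemission will NOT occur.
The threshold wavelength is λ₀ = hc/φ = 418.9 nm.
Since 806.7 nm > 418.9 nm, the photons lack sufficient energy.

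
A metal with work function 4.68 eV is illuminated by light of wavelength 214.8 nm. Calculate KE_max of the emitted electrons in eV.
1.0921 eV

Using Einstein's photoelectric equation: KE_max = hf - φ = hc/λ - φ

First, calculate the photon energy:
E_photon = hc/λ = (6.626×10⁻³⁴ J·s)(3×10⁸ m/s) / (214.8×10⁻⁹ m)
E_photon = 5.7721 eV

Then, the maximum kinetic energy:
KE_max = E_photon - φ = 5.7721 eV - 4.68 eV = 1.0921 eV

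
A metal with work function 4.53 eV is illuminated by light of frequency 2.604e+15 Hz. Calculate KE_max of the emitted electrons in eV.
6.2393 eV

Using Einstein's photoelectric equation: KE_max = hf - φ

First, calculate the photon energy:
E_photon = hf = (6.626×10⁻³⁴ J·s)(2.604e+15 Hz)
E_photon = 10.7693 eV

Then, the maximum kinetic energy:
KE_max = E_photon - φ = 10.7693 eV - 4.53 eV = 6.2393 eV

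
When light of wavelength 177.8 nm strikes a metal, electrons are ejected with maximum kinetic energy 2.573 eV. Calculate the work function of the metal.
4.40 eV

From Einstein's photoelectric equation: KE_max = hf - φ = hc/λ - φ

Rearranging for φ:
φ = hc/λ - KE_max

Calculate photon energy:
E_photon = hc/λ = 6.9732 eV

Therefore:
φ = 6.9732 - 2.573 = 4.40 eV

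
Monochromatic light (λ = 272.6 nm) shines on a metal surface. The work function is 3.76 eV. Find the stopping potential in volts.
0.7882 V

The stopping potential V_s satisfies: eV_s = KE_max

First, find KE_max using Einstein's equation:
E_photon = hc/λ = 4.5482 eV
KE_max = E_photon - φ = 4.5482 - 3.76 = 0.7882 eV

Since eV_s = KE_max:
V_s = KE_max/e = 0.7882 V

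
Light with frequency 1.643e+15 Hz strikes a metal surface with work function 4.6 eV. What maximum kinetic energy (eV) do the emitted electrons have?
2.1949 eV

Using Einstein's photoelectric equation: KE_max = hf - φ

First, calculate the photon energy:
E_photon = hf = (6.626×10⁻³⁴ J·s)(1.643e+15 Hz)
E_photon = 6.7949 eV

Then, the maximum kinetic energy:
KE_max = E_photon - φ = 6.7949 eV - 4.6 eV = 2.1949 eV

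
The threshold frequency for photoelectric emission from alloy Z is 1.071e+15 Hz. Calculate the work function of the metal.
4.43 eV

At the threshold frequency, photon energy equals work function:
φ = hf₀

Calculating:
φ = (6.626×10⁻³⁴ J·s)(1.071e+15 Hz)
φ = 4.43 eV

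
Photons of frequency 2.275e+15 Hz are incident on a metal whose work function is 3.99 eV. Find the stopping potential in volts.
5.4186 V

The stopping potential V_s satisfies: eV_s = KE_max

First, find KE_max using Einstein's equation:
E_photon = hf = (6.626×10⁻³⁴ J·s)(2.275e+15 Hz) = 9.4086 eV
KE_max = E_photon - φ = 9.4086 - 3.99 = 5.4186 eV

Since eV_s = KE_max:
V_s = KE_max/e = 5.4186 V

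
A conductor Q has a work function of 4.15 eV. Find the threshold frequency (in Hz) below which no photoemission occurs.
1.0035e+15 Hz

The threshold frequency is when the photon energy equals the work function:
hf₀ = φ

Solving for f₀:
f₀ = φ/h = (4.15 eV × 1.602×10⁻¹⁹ J/eV) / (6.626×10⁻³⁴ J·s)
f₀ = 1.0035e+15 Hz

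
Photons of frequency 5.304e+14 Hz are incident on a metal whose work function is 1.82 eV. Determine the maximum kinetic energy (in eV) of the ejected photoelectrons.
0.3736 eV

Using Einstein's photoelectric equation: KE_max = hf - φ

First, calculate the photon energy:
E_photon = hf = (6.626×10⁻³⁴ J·s)(5.304e+14 Hz)
E_photon = 2.1936 eV

Then, the maximum kinetic energy:
KE_max = E_photon - φ = 2.1936 eV - 1.82 eV = 0.3736 eV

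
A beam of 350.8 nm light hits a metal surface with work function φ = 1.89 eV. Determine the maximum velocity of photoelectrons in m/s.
7.6054e+05 m/s

First, find the maximum kinetic energy:
E_photon = hc/λ = 3.5343 eV
KE_max = E_photon - φ = 3.5343 - 1.89 = 1.6443 eV

Convert to Joules: KE_max = 1.6443 × 1.602×10⁻¹⁹ J = 2.6345e-19 J

Then use KE = ½mv² to find velocity:
v = √(2·KE/m) = √(2 × 2.6345e-19 J / 9.109e-31 kg)
v = 7.6054e+05 m/s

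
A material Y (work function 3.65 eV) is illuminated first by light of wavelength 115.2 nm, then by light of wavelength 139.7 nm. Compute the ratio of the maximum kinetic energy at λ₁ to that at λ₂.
1.3612

Using Einstein's equation: KE_max = hc/λ - φ

For λ₁ = 115.2 nm:
E₁ = hc/λ₁ = 10.7625 eV
KE₁ = E₁ - φ = 10.7625 - 3.65 = 7.1125 eV

For λ₂ = 139.7 nm:
E₂ = hc/λ₂ = 8.8750 eV
KE₂ = E₂ - φ = 8.8750 - 3.65 = 5.2250 eV

Ratio: KE₁/KE₂ = 7.1125/5.2250 = 1.3612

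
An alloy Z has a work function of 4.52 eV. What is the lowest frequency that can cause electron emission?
1.0929e+15 Hz

The threshold frequency is when the photon energy equals the work function:
hf₀ = φ

Solving for f₀:
f₀ = φ/h = (4.52 eV × 1.602×10⁻¹⁹ J/eV) / (6.626×10⁻³⁴ J·s)
f₀ = 1.0929e+15 Hz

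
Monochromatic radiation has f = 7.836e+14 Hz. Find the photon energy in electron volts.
3.2407 eV

Using E = hf:

E = hf = (6.626×10⁻³⁴ J·s)(7.836e+14 Hz)
E = 3.2407 eV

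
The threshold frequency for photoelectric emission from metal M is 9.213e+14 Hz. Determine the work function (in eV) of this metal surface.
3.81 eV

At the threshold frequency, photon energy equals work function:
φ = hf₀

Calculating:
φ = (6.626×10⁻³⁴ J·s)(9.213e+14 Hz)
φ = 3.81 eV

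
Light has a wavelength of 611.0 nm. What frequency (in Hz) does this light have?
4.9066e+14 Hz

Using the wave equation: c = fλ

Solving for frequency:
f = c/λ = (3×10⁸ m/s) / (611.0×10⁻⁹ m)
f = 4.9066e+14 Hz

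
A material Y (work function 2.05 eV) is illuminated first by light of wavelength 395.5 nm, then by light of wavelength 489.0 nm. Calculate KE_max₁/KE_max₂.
2.2347

Using Einstein's equation: KE_max = hc/λ - φ

For λ₁ = 395.5 nm:
E₁ = hc/λ₁ = 3.1349 eV
KE₁ = E₁ - φ = 3.1349 - 2.05 = 1.0849 eV

For λ₂ = 489.0 nm:
E₂ = hc/λ₂ = 2.5355 eV
KE₂ = E₂ - φ = 2.5355 - 2.05 = 0.4855 eV

Ratio: KE₁/KE₂ = 1.0849/0.4855 = 2.2347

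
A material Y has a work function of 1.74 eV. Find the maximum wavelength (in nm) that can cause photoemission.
712.55 nm

The threshold wavelength is when the photon energy equals the work function:
hc/λ₀ = φ

Solving for λ₀:
λ₀ = hc/φ = (6.626×10⁻³⁴ J·s)(3×10⁸ m/s) / (1.74 eV × 1.602×10⁻¹⁹ J/eV)
λ₀ = 712.55 nm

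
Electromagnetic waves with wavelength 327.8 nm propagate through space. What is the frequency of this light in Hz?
9.1456e+14 Hz

Using the wave equation: c = fλ

Solving for frequency:
f = c/λ = (3×10⁸ m/s) / (327.8×10⁻⁹ m)
f = 9.1456e+14 Hz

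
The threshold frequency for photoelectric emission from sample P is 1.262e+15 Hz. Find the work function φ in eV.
5.22 eV

At the threshold frequency, photon energy equals work function:
φ = hf₀

Calculating:
φ = (6.626×10⁻³⁴ J·s)(1.262e+15 Hz)
φ = 5.22 eV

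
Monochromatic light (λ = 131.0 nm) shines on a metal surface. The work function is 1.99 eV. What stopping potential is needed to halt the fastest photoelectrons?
7.4744 V

The stopping potential V_s satisfies: eV_s = KE_max

First, find KE_max using Einstein's equation:
E_photon = hc/λ = 9.4644 eV
KE_max = E_photon - φ = 9.4644 - 1.99 = 7.4744 eV

Since eV_s = KE_max:
V_s = KE_max/e = 7.4744 V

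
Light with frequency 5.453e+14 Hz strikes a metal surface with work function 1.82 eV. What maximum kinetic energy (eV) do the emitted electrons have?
0.4352 eV

Using Einstein's photoelectric equation: KE_max = hf - φ

First, calculate the photon energy:
E_photon = hf = (6.626×10⁻³⁴ J·s)(5.453e+14 Hz)
E_photon = 2.2552 eV

Then, the maximum kinetic energy:
KE_max = E_photon - φ = 2.2552 eV - 1.82 eV = 0.4352 eV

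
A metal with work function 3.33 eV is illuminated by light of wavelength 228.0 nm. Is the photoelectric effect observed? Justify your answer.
Yes

For photoemission, the photon energy must exceed the work function.

Photon energy: E = hc/λ = 5.4379 eV
Work function: φ = 3.33 eV

Since E_photon (5.4379 eV) > φ (3.33 eV), photoemission WILL occur.
The threshold wavelength is λ₀ = hc/φ = 372.3 nm.
Since 228.0 nm < 372.3 nm, the light has sufficient energy.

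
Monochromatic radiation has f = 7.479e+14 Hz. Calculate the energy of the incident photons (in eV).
3.0931 eV

Using E = hf:

E = hf = (6.626×10⁻³⁴ J·s)(7.479e+14 Hz)
E = 3.0931 eV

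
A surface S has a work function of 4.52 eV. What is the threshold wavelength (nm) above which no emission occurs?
274.30 nm

The threshold wavelength is when the photon energy equals the work function:
hc/λ₀ = φ

Solving for λ₀:
λ₀ = hc/φ = (6.626×10⁻³⁴ J·s)(3×10⁸ m/s) / (4.52 eV × 1.602×10⁻¹⁹ J/eV)
λ₀ = 274.30 nm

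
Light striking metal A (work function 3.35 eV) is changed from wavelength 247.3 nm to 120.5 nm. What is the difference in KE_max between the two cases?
5.2756 eV

Using Einstein's equation: KE_max = hc/λ - φ

For λ₁ = 247.3 nm:
KE₁ = hc/λ₁ - φ = 5.0135 - 3.35 = 1.6635 eV

For λ₂ = 120.5 nm:
KE₂ = hc/λ₂ - φ = 10.2891 - 3.35 = 6.9391 eV

Change in KE:
ΔKE = KE₂ - KE₁ = 6.9391 - 1.6635 = 5.2756 eV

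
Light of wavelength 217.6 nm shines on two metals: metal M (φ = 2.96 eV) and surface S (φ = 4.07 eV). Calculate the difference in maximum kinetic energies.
1.1100 eV

Using KE_max = hc/λ - φ for each metal:

Photon energy: E = hc/λ = 5.6978 eV

For metal M (φ₁ = 2.96 eV):
KE₁ = E - φ₁ = 5.6978 - 2.96 = 2.7378 eV

For surface S (φ₂ = 4.07 eV):
KE₂ = E - φ₂ = 5.6978 - 4.07 = 1.6278 eV

Difference:
ΔKE = KE₁ - KE₂ = 2.7378 - 1.6278 = 1.1100 eV

Note: The difference equals the difference in work functions: 4.07 - 2.96 = 1.11 eV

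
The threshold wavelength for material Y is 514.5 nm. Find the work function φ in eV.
2.41 eV

At the threshold wavelength, photon energy equals work function:
φ = hc/λ₀

Calculating:
φ = (6.626×10⁻³⁴ J·s)(3×10⁸ m/s) / (514.5×10⁻⁹ m)
φ = 2.41 eV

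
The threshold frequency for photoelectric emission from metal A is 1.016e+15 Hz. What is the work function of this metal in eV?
4.20 eV

At the threshold frequency, photon energy equals work function:
φ = hf₀

Calculating:
φ = (6.626×10⁻³⁴ J·s)(1.016e+15 Hz)
φ = 4.20 eV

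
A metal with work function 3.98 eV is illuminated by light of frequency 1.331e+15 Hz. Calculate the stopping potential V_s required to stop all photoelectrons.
1.5246 V

The stopping potential V_s satisfies: eV_s = KE_max

First, find KE_max using Einstein's equation:
E_photon = hf = (6.626×10⁻³⁴ J·s)(1.331e+15 Hz) = 5.5046 eV
KE_max = E_photon - φ = 5.5046 - 3.98 = 1.5246 eV

Since eV_s = KE_max:
V_s = KE_max/e = 1.5246 V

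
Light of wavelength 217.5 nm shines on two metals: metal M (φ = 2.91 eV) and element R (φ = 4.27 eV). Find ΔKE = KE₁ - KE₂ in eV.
1.3600 eV

Using KE_max = hc/λ - φ for each metal:

Photon energy: E = hc/λ = 5.7004 eV

For metal M (φ₁ = 2.91 eV):
KE₁ = E - φ₁ = 5.7004 - 2.91 = 2.7904 eV

For element R (φ₂ = 4.27 eV):
KE₂ = E - φ₂ = 5.7004 - 4.27 = 1.4304 eV

Difference:
ΔKE = KE₁ - KE₂ = 2.7904 - 1.4304 = 1.3600 eV

Note: The difference equals the difference in work functions: 4.27 - 2.91 = 1.36 eV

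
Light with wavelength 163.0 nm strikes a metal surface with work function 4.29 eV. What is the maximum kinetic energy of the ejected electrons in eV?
3.3164 eV

Using Einstein's photoelectric equation: KE_max = hf - φ = hc/λ - φ

First, calculate the photon energy:
E_photon = hc/λ = (6.626×10⁻³⁴ J·s)(3×10⁸ m/s) / (163.0×10⁻⁹ m)
E_photon = 7.6064 eV

Then, the maximum kinetic energy:
KE_max = E_photon - φ = 7.6064 eV - 4.29 eV = 3.3164 eV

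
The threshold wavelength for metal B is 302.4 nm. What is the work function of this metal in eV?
4.10 eV

At the threshold wavelength, photon energy equals work function:
φ = hc/λ₀

Calculating:
φ = (6.626×10⁻³⁴ J·s)(3×10⁸ m/s) / (302.4×10⁻⁹ m)
φ = 4.10 eV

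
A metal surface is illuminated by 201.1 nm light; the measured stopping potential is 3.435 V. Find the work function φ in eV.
2.73 eV

The stopping potential gives the maximum kinetic energy: KE_max = eV_s = 3.435 eV

From Einstein's photoelectric equation: KE_max = hc/λ - φ
Rearranging: φ = hc/λ - KE_max

Calculate photon energy:
E_photon = hc/λ = (6.626×10⁻³⁴ J·s)(3×10⁸ m/s) / (201.1×10⁻⁹ m) = 6.1653 eV

Therefore:
φ = 6.1653 - 3.435 = 2.73 eV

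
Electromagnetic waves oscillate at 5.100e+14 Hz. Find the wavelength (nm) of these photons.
587.83 nm

Using the wave equation: c = fλ

Solving for wavelength:
λ = c/f = (3×10⁸ m/s) / (5.100e+14 Hz)
λ = 587.83 nm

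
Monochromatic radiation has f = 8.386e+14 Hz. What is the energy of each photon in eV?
3.4682 eV

Using E = hf:

E = hf = (6.626×10⁻³⁴ J·s)(8.386e+14 Hz)
E = 3.4682 eV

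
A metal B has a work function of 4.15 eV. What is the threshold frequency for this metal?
1.0035e+15 Hz

The threshold frequency is when the photon energy equals the work function:
hf₀ = φ

Solving for f₀:
f₀ = φ/h = (4.15 eV × 1.602×10⁻¹⁹ J/eV) / (6.626×10⁻³⁴ J·s)
f₀ = 1.0035e+15 Hz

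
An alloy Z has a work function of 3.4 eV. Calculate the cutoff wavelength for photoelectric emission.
364.66 nm

The threshold wavelength is when the photon energy equals the work function:
hc/λ₀ = φ

Solving for λ₀:
λ₀ = hc/φ = (6.626×10⁻³⁴ J·s)(3×10⁸ m/s) / (3.4 eV × 1.602×10⁻¹⁹ J/eV)
λ₀ = 364.66 nm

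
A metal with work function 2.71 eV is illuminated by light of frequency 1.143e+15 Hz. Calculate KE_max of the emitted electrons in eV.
2.0171 eV

Using Einstein's photoelectric equation: KE_max = hf - φ

First, calculate the photon energy:
E_photon = hf = (6.626×10⁻³⁴ J·s)(1.143e+15 Hz)
E_photon = 4.7271 eV

Then, the maximum kinetic energy:
KE_max = E_photon - φ = 4.7271 eV - 2.71 eV = 2.0171 eV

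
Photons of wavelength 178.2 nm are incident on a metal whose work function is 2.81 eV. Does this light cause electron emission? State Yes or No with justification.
Yes

For photoemission, the photon energy must exceed the work function.

Photon energy: E = hc/λ = 6.9576 eV
Work function: φ = 2.81 eV

Since E_photon (6.9576 eV) > φ (2.81 eV), photoemission WILL occur.
The threshold wavelength is λ₀ = hc/φ = 441.2 nm.
Since 178.2 nm < 441.2 nm, the light has sufficient energy.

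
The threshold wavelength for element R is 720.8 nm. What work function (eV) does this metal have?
1.72 eV

At the threshold wavelength, photon energy equals work function:
φ = hc/λ₀

Calculating:
φ = (6.626×10⁻³⁴ J·s)(3×10⁸ m/s) / (720.8×10⁻⁹ m)
φ = 1.72 eV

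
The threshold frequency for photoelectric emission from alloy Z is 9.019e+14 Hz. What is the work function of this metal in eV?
3.73 eV

At the threshold frequency, photon energy equals work function:
φ = hf₀

Calculating:
φ = (6.626×10⁻³⁴ J·s)(9.019e+14 Hz)
φ = 3.73 eV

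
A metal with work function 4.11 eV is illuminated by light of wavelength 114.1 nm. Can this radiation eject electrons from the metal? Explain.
Yes

For photoemission, the photon energy must exceed the work function.

Photon energy: E = hc/λ = 10.8663 eV
Work function: φ = 4.11 eV

Since E_photon (10.8663 eV) > φ (4.11 eV), photoemission WILL occur.
The threshold wavelength is λ₀ = hc/φ = 301.7 nm.
Since 114.1 nm < 301.7 nm, the light has sufficient energy.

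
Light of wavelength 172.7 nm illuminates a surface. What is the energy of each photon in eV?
7.1792 eV

Using E = hf = hc/λ:

E = hc/λ = (6.626×10⁻³⁴ J·s)(3×10⁸ m/s) / (172.7×10⁻⁹ m)
E = 7.1792 eV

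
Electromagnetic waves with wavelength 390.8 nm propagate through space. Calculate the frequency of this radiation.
7.6713e+14 Hz

Using the wave equation: c = fλ

Solving for frequency:
f = c/λ = (3×10⁸ m/s) / (390.8×10⁻⁹ m)
f = 7.6713e+14 Hz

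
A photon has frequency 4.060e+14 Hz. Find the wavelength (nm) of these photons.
738.41 nm

Using the wave equation: c = fλ

Solving for wavelength:
λ = c/f = (3×10⁸ m/s) / (4.060e+14 Hz)
λ = 738.41 nm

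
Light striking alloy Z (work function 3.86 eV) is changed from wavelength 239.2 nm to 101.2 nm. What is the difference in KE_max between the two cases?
7.0681 eV

Using Einstein's equation: KE_max = hc/λ - φ

For λ₁ = 239.2 nm:
KE₁ = hc/λ₁ - φ = 5.1833 - 3.86 = 1.3233 eV

For λ₂ = 101.2 nm:
KE₂ = hc/λ₂ - φ = 12.2514 - 3.86 = 8.3914 eV

Change in KE:
ΔKE = KE₂ - KE₁ = 8.3914 - 1.3233 = 7.0681 eV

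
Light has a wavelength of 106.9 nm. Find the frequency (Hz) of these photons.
2.8044e+15 Hz

Using the wave equation: c = fλ

Solving for frequency:
f = c/λ = (3×10⁸ m/s) / (106.9×10⁻⁹ m)
f = 2.8044e+15 Hz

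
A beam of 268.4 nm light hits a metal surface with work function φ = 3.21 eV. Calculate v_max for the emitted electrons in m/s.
7.0411e+05 m/s

First, find the maximum kinetic energy:
E_photon = hc/λ = 4.6194 eV
KE_max = E_photon - φ = 4.6194 - 3.21 = 1.4094 eV

Convert to Joules: KE_max = 1.4094 × 1.602×10⁻¹⁹ J = 2.2581e-19 J

Then use KE = ½mv² to find velocity:
v = √(2·KE/m) = √(2 × 2.2581e-19 J / 9.109e-31 kg)
v = 7.0411e+05 m/s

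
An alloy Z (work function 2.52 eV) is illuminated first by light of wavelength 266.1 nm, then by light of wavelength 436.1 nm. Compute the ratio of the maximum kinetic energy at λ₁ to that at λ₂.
6.6228

Using Einstein's equation: KE_max = hc/λ - φ

For λ₁ = 266.1 nm:
E₁ = hc/λ₁ = 4.6593 eV
KE₁ = E₁ - φ = 4.6593 - 2.52 = 2.1393 eV

For λ₂ = 436.1 nm:
E₂ = hc/λ₂ = 2.8430 eV
KE₂ = E₂ - φ = 2.8430 - 2.52 = 0.3230 eV

Ratio: KE₁/KE₂ = 2.1393/0.3230 = 6.6228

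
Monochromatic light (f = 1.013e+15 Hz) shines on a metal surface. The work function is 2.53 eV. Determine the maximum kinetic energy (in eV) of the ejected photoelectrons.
1.6594 eV

Using Einstein's photoelectric equation: KE_max = hf - φ

First, calculate the photon energy:
E_photon = hf = (6.626×10⁻³⁴ J·s)(1.013e+15 Hz)
E_photon = 4.1894 eV

Then, the maximum kinetic energy:
KE_max = E_photon - φ = 4.1894 eV - 2.53 eV = 1.6594 eV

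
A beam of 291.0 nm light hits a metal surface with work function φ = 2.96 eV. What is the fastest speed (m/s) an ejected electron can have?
6.7640e+05 m/s

First, find the maximum kinetic energy:
E_photon = hc/λ = 4.2606 eV
KE_max = E_photon - φ = 4.2606 - 2.96 = 1.3006 eV

Convert to Joules: KE_max = 1.3006 × 1.602×10⁻¹⁹ J = 2.0838e-19 J

Then use KE = ½mv² to find velocity:
v = √(2·KE/m) = √(2 × 2.0838e-19 J / 9.109e-31 kg)
v = 6.7640e+05 m/s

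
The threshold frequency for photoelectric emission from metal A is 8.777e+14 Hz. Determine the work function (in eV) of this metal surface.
3.63 eV

At the threshold frequency, photon energy equals work function:
φ = hf₀

Calculating:
φ = (6.626×10⁻³⁴ J·s)(8.777e+14 Hz)
φ = 3.63 eV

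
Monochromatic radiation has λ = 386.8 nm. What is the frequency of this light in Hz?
7.7506e+14 Hz

Using the wave equation: c = fλ

Solving for frequency:
f = c/λ = (3×10⁸ m/s) / (386.8×10⁻⁹ m)
f = 7.7506e+14 Hz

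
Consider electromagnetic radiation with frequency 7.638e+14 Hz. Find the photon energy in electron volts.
3.1588 eV

Using E = hf:

E = hf = (6.626×10⁻³⁴ J·s)(7.638e+14 Hz)
E = 3.1588 eV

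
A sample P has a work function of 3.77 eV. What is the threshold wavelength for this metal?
328.87 nm

The threshold wavelength is when the photon energy equals the work function:
hc/λ₀ = φ

Solving for λ₀:
λ₀ = hc/φ = (6.626×10⁻³⁴ J·s)(3×10⁸ m/s) / (3.77 eV × 1.602×10⁻¹⁹ J/eV)
λ₀ = 328.87 nm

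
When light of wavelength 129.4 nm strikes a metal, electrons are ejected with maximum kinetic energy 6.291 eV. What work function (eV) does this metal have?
3.29 eV

From Einstein's photoelectric equation: KE_max = hf - φ = hc/λ - φ

Rearranging for φ:
φ = hc/λ - KE_max

Calculate photon energy:
E_photon = hc/λ = 9.5815 eV

Therefore:
φ = 9.5815 - 6.291 = 3.29 eV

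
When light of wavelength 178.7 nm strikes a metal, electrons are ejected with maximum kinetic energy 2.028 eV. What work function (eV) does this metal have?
4.91 eV

From Einstein's photoelectric equation: KE_max = hf - φ = hc/λ - φ

Rearranging for φ:
φ = hc/λ - KE_max

Calculate photon energy:
E_photon = hc/λ = 6.9381 eV

Therefore:
φ = 6.9381 - 2.028 = 4.91 eV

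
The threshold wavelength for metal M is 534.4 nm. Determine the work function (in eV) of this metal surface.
2.32 eV

At the threshold wavelength, photon energy equals work function:
φ = hc/λ₀

Calculating:
φ = (6.626×10⁻³⁴ J·s)(3×10⁸ m/s) / (534.4×10⁻⁹ m)
φ = 2.32 eV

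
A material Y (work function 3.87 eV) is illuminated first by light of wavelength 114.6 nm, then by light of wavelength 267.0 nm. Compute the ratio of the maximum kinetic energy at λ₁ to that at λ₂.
8.9825

Using Einstein's equation: KE_max = hc/λ - φ

For λ₁ = 114.6 nm:
E₁ = hc/λ₁ = 10.8189 eV
KE₁ = E₁ - φ = 10.8189 - 3.87 = 6.9489 eV

For λ₂ = 267.0 nm:
E₂ = hc/λ₂ = 4.6436 eV
KE₂ = E₂ - φ = 4.6436 - 3.87 = 0.7736 eV

Ratio: KE₁/KE₂ = 6.9489/0.7736 = 8.9825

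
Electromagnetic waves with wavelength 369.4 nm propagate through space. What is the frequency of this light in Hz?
8.1157e+14 Hz

Using the wave equation: c = fλ

Solving for frequency:
f = c/λ = (3×10⁸ m/s) / (369.4×10⁻⁹ m)
f = 8.1157e+14 Hz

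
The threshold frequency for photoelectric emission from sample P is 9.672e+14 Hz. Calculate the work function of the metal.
4.00 eV

At the threshold frequency, photon energy equals work function:
φ = hf₀

Calculating:
φ = (6.626×10⁻³⁴ J·s)(9.672e+14 Hz)
φ = 4.00 eV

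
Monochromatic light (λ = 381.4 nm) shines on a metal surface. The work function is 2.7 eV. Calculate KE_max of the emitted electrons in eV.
0.5508 eV

Using Einstein's photoelectric equation: KE_max = hf - φ = hc/λ - φ

First, calculate the photon energy:
E_photon = hc/λ = (6.626×10⁻³⁴ J·s)(3×10⁸ m/s) / (381.4×10⁻⁹ m)
E_photon = 3.2508 eV

Then, the maximum kinetic energy:
KE_max = E_photon - φ = 3.2508 eV - 2.7 eV = 0.5508 eV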